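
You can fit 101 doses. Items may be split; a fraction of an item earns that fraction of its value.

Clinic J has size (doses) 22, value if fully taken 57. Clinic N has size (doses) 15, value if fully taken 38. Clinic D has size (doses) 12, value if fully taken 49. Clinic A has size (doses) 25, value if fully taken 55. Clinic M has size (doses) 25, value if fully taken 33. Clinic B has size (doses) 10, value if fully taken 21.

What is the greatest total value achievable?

242.44

Sort by value density: Clinic D 49/12≈4.08, Clinic J 57/22≈2.59, Clinic N 38/15≈2.53, Clinic A 55/25≈2.2, Clinic B 21/10≈2.1, Clinic M 33/25≈1.32.
Take all of Clinic D (12 doses, value 49) → 89 doses left.
Take all of Clinic J (22 doses, value 57) → 67 doses left.
All 15 doses of Clinic N fit (value 38) → 52 remain.
Clinic A: take in full, 25 doses for value 55 → 27 left.
Clinic B: take in full, 10 doses for value 21 → 17 left.
17 doses left: a 17/25 share of Clinic M gives 33×17/25 = 22.44.
Total value = 242.44.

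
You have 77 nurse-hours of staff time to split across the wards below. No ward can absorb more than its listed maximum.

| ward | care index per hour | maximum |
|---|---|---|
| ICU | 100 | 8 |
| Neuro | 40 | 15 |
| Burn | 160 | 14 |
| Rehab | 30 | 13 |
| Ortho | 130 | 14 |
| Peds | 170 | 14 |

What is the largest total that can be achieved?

8200

Rank by care index per hour: Peds 170 > Burn 160 > Ortho 130 > ICU 100 > Neuro 40 > Rehab 30.
Peds: +14 to 14 (cap) — 63 left.
Burn: +14 to 14 (cap) — 49 left.
Ortho: +14 to 14 (cap) — 35 left.
ICU takes 8 to reach its cap of 8 — 27 left.
Neuro: +15 to 15 (cap) — 12 left.
Rehab: +12 (room for 13) → 12. Pool exhausted.
Total = 100×8 + 40×15 + 160×14 + 30×12 + 130×14 + 170×14 = 8200.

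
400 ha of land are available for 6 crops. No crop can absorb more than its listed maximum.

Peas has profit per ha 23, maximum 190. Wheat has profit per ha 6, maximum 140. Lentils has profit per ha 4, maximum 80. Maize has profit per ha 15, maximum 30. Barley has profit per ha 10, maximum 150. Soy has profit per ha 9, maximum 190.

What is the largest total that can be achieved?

Order the crops by profit per ha: Peas 23 > Maize 15 > Barley 10 > Soy 9 > Wheat 6 > Lentils 4.
Give Peas 190 to hit its cap of 190 ; 210 left.
Maize takes 30 to reach its cap of 30 ; 180 left.
Barley takes 150 to reach its cap of 150 ; 30 left.
Soy: +30 (room for 190) → 30. Pool exhausted.
Total = 23×190 + 15×30 + 10×150 + 9×30 = 6590.

6590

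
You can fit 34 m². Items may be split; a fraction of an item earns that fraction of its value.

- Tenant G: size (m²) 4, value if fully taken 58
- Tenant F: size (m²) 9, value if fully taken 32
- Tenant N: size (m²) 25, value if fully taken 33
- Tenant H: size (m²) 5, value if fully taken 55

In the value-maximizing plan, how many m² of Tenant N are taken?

16

Sort by value density: Tenant G 58/4≈14.5, Tenant H 55/5≈11, Tenant F 32/9≈3.56, Tenant N 33/25≈1.32.
Tenant G: take in full, 4 m² for value 58 — 30 left.
Tenant H: take in full, 5 m² for value 55 — 25 left.
Tenant F: take in full, 9 m² for value 32 — 16 left.
Only 16 m² remain; take 16/25 of Tenant N for value 33×16/25 = 21.12.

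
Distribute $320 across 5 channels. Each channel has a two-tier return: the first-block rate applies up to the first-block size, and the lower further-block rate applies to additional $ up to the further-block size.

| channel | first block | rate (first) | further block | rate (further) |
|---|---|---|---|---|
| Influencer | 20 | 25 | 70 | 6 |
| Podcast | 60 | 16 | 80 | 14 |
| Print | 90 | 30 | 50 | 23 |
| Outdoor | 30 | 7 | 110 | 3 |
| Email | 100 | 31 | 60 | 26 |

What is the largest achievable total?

Treat each block as its own option and order by rate: Email/tier1 31 > Print/tier1 30 > Email/tier2 26 > Influencer/tier1 25 > Print/tier2 23 > Podcast/tier1 16 > Podcast/tier2 14 > Outdoor/tier1 7 > Influencer/tier2 6 > Outdoor/tier2 3.
Email tier1 at 31: fill all 100 ; 220 left.
Print/tier1 (30): +90 ; 130 left.
Email tier2 at 26: fill all 60 ; 70 left.
Influencer/tier1 (25): +20 ; 50 left.
Print/tier2 (23): +50 ; 0 left.
Total = 31×100 + 30×90 + 26×60 + 25×20 + 23×50 = 9010.

9010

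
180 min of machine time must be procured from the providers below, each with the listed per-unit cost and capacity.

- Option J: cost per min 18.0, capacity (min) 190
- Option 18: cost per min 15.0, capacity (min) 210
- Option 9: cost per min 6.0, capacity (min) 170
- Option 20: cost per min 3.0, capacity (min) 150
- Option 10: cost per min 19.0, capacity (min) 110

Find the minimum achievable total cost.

630

Cheapest first:
Take 150 from Option 20 at 3.0 — need 30 more.
Take 30 from Option 9 at 6.0 to finish.
Option 18, Option J, Option 10: unused.
Cost = 150×3.0 + 30×6.0 = 630.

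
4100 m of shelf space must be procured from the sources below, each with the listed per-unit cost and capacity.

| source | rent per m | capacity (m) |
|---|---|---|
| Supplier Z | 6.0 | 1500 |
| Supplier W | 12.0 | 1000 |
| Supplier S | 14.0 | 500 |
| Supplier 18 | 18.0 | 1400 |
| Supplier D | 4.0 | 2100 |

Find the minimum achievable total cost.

23400

Use sources in increasing cost order.
Take 2100 from Supplier D at 4.0 — need 2000 more.
Take 1500 from Supplier Z at 6.0 — need 500 more.
Supplier W at 12.0: take 500 of its 1000 — requirement met.
Supplier S, Supplier 18: unused.
Cost = 2100×4.0 + 1500×6.0 + 500×12.0 = 23400.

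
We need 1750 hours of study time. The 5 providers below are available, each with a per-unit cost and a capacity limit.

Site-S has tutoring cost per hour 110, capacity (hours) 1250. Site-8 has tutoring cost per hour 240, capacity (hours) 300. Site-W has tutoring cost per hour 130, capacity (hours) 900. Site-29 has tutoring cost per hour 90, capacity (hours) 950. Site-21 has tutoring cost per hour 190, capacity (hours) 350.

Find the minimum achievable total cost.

Fill from the cheapest provider first.
Site-29 at 90: take all 950 hours ; 800 still needed.
Site-S at 110: take 800 of its 1250 ; requirement met.
Site-W, Site-21, Site-8: unused.
Cost = 950×90 + 800×110 = 173500.

173500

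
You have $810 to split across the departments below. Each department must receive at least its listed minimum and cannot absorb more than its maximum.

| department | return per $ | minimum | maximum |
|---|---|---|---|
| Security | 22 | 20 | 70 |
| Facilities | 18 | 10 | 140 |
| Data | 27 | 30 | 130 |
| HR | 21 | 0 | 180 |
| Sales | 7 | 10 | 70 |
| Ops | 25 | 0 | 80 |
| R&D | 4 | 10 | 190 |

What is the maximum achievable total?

14400

Meeting every minimum uses 20+10+30+0+10+0+10 = 80 $, leaving 730.
Highest return per $ first: Data 27 > Ops 25 > Security 22 > HR 21 > Facilities 18 > Sales 7 > R&D 4.
Data takes 100 more to reach its cap of 130 ; 630 left.
Ops: +80 to 80 (cap) ; 550 left.
Security: +50 to 70 (cap) ; 500 left.
Give HR 180 more to hit its cap of 180 ; 320 left.
Give Facilities 130 more to hit its cap of 140 ; 190 left.
Give Sales 60 more to hit its cap of 70 ; 130 left.
R&D has room for 180 more but only 130 remain, so it gets 140.
Total = 22×70 + 18×140 + 27×130 + 21×180 + 7×70 + 25×80 + 4×140 = 14400.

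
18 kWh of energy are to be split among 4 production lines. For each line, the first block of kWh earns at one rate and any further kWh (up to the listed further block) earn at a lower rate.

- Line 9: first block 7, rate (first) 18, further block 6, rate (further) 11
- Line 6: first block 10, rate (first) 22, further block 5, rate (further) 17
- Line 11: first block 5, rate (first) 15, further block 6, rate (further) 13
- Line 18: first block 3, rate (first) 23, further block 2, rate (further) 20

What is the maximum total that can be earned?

383

Rank every tier by rate: Line 18/T1 23 > Line 6/T1 22 > Line 18/T2 20 > Line 9/T1 18 > Line 6/T2 17 > Line 11/T1 15 > Line 11/T2 13 > Line 9/T2 11.
Line 18 T1 at 23: fill all 3 — 15 left.
Line 6/T1 (22): +10 — 5 left.
Line 18 T2 at 20: fill all 2 — 3 left.
Line 9 T1 at 18: only 3 left, fill 3.
Total = 23×3 + 22×10 + 20×2 + 18×3 = 383.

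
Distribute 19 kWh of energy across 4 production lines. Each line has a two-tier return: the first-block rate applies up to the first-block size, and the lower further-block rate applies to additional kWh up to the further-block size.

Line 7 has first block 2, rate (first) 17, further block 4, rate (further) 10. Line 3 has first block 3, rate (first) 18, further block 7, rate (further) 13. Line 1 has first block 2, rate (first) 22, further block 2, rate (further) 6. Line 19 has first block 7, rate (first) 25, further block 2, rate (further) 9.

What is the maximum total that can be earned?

372

Treat each block as its own option and order by rate: Line 19/tier1 25 > Line 1/tier1 22 > Line 3/tier1 18 > Line 7/tier1 17 > Line 3/tier2 13 > Line 7/tier2 10 > Line 19/tier2 9 > Line 1/tier2 6.
Line 19 tier1 at 25: fill all 7 ; 12 left.
Fill Line 1 tier1 block (2 at 22) ; 10 left.
Line 3 tier1 at 18: fill all 3 ; 7 left.
Fill Line 7 tier1 block (2 at 17) ; 5 left.
Line 3/tier2: +5 of 7 at 13; pool empty.
Total = 25×7 + 22×2 + 18×3 + 17×2 + 13×5 = 372.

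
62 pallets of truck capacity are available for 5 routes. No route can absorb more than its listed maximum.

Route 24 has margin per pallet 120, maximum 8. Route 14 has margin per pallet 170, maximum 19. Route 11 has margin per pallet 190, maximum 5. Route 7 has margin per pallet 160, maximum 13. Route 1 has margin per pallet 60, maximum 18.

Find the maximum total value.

8240

Rank by margin per pallet: Route 11 190 > Route 14 170 > Route 7 160 > Route 24 120 > Route 1 60.
Route 11: +5 to 5 (cap) — 57 left.
Route 14: +19 to 19 (cap) — 38 left.
Route 7 takes 13 to reach its cap of 13 — 25 left.
Route 24: +8 to 8 (cap) — 17 left.
Only 17 left; Route 1 takes them to reach 17.
Total = 120×8 + 170×19 + 190×5 + 160×13 + 60×17 = 8240.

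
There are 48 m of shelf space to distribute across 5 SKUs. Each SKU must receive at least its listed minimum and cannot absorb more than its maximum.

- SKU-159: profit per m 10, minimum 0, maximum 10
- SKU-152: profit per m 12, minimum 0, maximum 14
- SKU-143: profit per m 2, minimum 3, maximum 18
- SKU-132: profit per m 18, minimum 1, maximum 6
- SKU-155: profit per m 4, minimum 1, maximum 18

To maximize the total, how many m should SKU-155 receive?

Meeting every minimum uses 0+0+3+1+1 = 5 m, leaving 43.
Order the SKUs by profit per m: SKU-132 18 > SKU-152 12 > SKU-159 10 > SKU-155 4 > SKU-143 2.
Give SKU-132 5 more to hit its cap of 6 → 38 left.
Give SKU-152 14 more to hit its cap of 14 → 24 left.
Give SKU-159 10 more to hit its cap of 10 → 14 left.
SKU-155: +14 (room for 17) → 15. Pool exhausted.

15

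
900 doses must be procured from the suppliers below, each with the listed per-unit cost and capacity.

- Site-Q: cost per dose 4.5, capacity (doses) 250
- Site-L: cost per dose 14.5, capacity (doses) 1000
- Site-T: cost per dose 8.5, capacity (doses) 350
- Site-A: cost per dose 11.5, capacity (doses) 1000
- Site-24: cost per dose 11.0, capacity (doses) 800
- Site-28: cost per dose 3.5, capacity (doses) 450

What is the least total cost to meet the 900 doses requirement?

Cheapest first:
Site-28 at 3.5: take all 450 doses — 450 still needed.
Site-Q at 4.5: take all 250 doses — 200 still needed.
Take 200 from Site-T at 8.5 to finish.
Site-24, Site-A, Site-L: unused.
Cost = 450×3.5 + 250×4.5 + 200×8.5 = 4400.

4400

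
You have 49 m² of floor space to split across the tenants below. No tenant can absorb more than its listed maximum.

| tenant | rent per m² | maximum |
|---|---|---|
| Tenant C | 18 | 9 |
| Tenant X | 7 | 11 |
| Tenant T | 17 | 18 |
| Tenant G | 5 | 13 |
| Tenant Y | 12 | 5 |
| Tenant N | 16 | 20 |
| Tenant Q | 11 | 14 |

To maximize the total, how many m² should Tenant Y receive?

Order the tenants by rent per m²: Tenant C 18 > Tenant T 17 > Tenant N 16 > Tenant Y 12 > Tenant Q 11 > Tenant X 7 > Tenant G 5.
Give Tenant C 9 to hit its cap of 9 ; 40 left.
Tenant T: +18 to 18 (cap) ; 22 left.
Tenant N: +20 to 20 (cap) ; 2 left.
Tenant Y: +2 (room for 5) → 2. Pool exhausted.

2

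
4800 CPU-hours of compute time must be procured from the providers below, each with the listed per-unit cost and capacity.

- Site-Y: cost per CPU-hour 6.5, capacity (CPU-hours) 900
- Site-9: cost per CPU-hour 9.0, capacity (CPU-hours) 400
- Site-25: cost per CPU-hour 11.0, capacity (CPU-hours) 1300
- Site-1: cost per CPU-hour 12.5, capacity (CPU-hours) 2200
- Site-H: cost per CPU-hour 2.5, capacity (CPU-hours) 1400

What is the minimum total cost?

37250

Use providers in increasing cost order.
Take 1400 from Site-H at 2.5 — need 3400 more.
Site-Y at 6.5: take all 900 CPU-hours — 2500 still needed.
Take 400 from Site-9 at 9.0 — need 2100 more.
Site-25 (11.0): use full 1300 — 800 CPU-hours to go.
Site-1 at 12.5: take 800 of its 2200 — requirement met.
Cost = 1400×2.5 + 900×6.5 + 400×9.0 + 1300×11.0 + 800×12.5 = 37250.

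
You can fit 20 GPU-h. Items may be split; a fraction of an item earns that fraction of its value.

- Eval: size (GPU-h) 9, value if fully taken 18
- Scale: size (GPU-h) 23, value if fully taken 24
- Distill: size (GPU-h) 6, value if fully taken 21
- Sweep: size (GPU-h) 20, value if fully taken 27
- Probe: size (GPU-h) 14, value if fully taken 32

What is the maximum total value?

53

Rank by value-to-size ratio: Distill 21/6≈3.5, Probe 32/14≈2.29, Eval 18/9≈2, Sweep 27/20≈1.35, Scale 24/23≈1.04.
All 6 GPU-h of Distill fit (value 21) — 14 remain.
Probe: take in full, 14 GPU-h for value 32 — 0 left.
Total value = 53.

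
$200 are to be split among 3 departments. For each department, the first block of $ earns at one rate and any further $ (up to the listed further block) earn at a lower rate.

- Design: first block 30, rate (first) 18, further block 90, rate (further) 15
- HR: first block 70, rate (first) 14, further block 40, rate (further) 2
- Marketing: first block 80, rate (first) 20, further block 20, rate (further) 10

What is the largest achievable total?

Order all 6 blocks by rate: Marketing/T1 20 > Design/T1 18 > Design/T2 15 > HR/T1 14 > Marketing/T2 10 > HR/T2 2.
Marketing/T1 (20): +80 — 120 left.
Design/T1 (18): +30 — 90 left.
Design T2 at 15: fill all 90 — 0 left.
Total = 20×80 + 18×30 + 15×90 = 3490.

3490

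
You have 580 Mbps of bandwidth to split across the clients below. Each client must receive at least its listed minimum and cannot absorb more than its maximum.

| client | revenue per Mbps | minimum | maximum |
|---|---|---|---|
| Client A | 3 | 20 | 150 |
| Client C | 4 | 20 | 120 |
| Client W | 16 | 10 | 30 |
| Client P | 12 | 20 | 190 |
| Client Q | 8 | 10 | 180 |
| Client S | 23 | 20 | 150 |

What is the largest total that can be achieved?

7710

Meeting every minimum uses 20+20+10+20+10+20 = 100 Mbps, leaving 480.
Highest revenue per Mbps first: Client S 23 > Client W 16 > Client P 12 > Client Q 8 > Client C 4 > Client A 3.
Client S: +130 to 150 (cap) — 350 left.
Client W takes 20 more to reach its cap of 30 — 330 left.
Client P: +170 to 190 (cap) — 160 left.
Client Q: +160 (room for 170) → 170. Pool exhausted.
Total = 3×20 + 4×20 + 16×30 + 12×190 + 8×170 + 23×150 = 7710.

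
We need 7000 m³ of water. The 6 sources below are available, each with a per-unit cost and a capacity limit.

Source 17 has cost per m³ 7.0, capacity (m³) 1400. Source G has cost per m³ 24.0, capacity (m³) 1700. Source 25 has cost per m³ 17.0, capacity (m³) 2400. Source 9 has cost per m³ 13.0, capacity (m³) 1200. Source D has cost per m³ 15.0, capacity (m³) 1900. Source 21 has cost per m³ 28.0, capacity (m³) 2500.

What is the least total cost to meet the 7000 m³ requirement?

Fill from the cheapest source first.
Source 17 at 7.0: take all 1400 m³ ; 5600 still needed.
Source 9 (13.0): use full 1200 ; 4400 m³ to go.
Source D (15.0): use full 1900 ; 2500 m³ to go.
Take 2400 from Source 25 at 17.0 ; need 100 more.
Source G (24.0): take the remaining 100 ; done.
Source 21: unused.
Cost = 1400×7.0 + 1200×13.0 + 1900×15.0 + 2400×17.0 + 100×24.0 = 97100.

97100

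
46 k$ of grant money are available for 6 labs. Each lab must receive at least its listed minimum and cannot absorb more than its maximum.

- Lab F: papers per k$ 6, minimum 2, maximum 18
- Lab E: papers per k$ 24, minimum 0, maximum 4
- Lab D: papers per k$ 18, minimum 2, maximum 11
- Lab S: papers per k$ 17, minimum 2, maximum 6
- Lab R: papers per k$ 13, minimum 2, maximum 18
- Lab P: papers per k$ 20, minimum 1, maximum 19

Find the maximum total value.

840

Meeting every minimum uses 2+0+2+2+2+1 = 9 k$, leaving 37.
Highest papers per k$ first: Lab E 24 > Lab P 20 > Lab D 18 > Lab S 17 > Lab R 13 > Lab F 6.
Lab E: +4 to 4 (cap) → 33 left.
Give Lab P 18 more to hit its cap of 19 → 15 left.
Give Lab D 9 more to hit its cap of 11 → 6 left.
Give Lab S 4 more to hit its cap of 6 → 2 left.
Only 2 left; Lab R takes them to reach 4.
Total = 6×2 + 24×4 + 18×11 + 17×6 + 13×4 + 20×19 = 840.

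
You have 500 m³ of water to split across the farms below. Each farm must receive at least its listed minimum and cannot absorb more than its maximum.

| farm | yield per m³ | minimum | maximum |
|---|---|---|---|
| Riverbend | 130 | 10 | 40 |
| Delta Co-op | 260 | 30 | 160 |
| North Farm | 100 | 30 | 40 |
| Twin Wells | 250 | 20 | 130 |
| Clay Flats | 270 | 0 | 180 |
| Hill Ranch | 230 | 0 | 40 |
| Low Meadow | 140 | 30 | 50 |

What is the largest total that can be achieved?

121200

Meeting every minimum uses 10+30+30+20+0+0+30 = 120 m³, leaving 380.
Order the farms by yield per m³: Clay Flats 270 > Delta Co-op 260 > Twin Wells 250 > Hill Ranch 230 > Low Meadow 140 > Riverbend 130 > North Farm 100.
Give Clay Flats 180 more to hit its cap of 180 ; 200 left.
Delta Co-op: +130 to 160 (cap) ; 70 left.
Only 70 left; Twin Wells takes them to reach 90.
Total = 130×10 + 260×160 + 100×30 + 250×90 + 270×180 + 140×30 = 121200.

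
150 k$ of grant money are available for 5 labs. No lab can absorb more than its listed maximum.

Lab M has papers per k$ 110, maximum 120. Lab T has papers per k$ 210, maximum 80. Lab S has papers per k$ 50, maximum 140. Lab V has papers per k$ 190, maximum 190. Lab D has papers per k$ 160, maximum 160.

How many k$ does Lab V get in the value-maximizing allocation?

70

Order the labs by papers per k$: Lab T 210 > Lab V 190 > Lab D 160 > Lab M 110 > Lab S 50.
Lab T takes 80 to reach its cap of 80 → 70 left.
Only 70 left; Lab V takes them to reach 70.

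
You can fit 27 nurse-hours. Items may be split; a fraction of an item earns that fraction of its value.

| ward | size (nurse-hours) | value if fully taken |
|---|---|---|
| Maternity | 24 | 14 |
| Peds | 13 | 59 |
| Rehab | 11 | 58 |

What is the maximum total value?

Rank by value-to-size ratio: Rehab 58/11≈5.27, Peds 59/13≈4.54, Maternity 14/24≈0.583.
Rehab: take in full, 11 nurse-hours for value 58 — 16 left.
All 13 nurse-hours of Peds fit (value 59) — 3 remain.
3 nurse-hours left: a 3/24 share of Maternity gives 14×3/24 = 1.75.
Total value = 118.75.

118.75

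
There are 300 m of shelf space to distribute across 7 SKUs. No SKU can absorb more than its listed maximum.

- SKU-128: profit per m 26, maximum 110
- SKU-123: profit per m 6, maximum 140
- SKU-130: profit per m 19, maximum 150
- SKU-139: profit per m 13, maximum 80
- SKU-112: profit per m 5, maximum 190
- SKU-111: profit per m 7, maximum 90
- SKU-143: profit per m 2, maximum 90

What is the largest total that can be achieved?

6230

Highest profit per m first: SKU-128 26 > SKU-130 19 > SKU-139 13 > SKU-111 7 > SKU-123 6 > SKU-112 5 > SKU-143 2.
Give SKU-128 110 to hit its cap of 110 → 190 left.
Give SKU-130 150 to hit its cap of 150 → 40 left.
Only 40 left; SKU-139 takes them to reach 40.
Total = 26×110 + 19×150 + 13×40 = 6230.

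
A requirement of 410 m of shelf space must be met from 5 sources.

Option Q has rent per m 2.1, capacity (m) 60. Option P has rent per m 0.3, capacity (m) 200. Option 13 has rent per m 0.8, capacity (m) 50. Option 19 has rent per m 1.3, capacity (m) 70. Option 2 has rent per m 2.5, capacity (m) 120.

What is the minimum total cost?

392

Cheapest first:
Option P at 0.3: take all 200 m — 210 still needed.
Option 13 at 0.8: take all 50 m — 160 still needed.
Option 19 at 1.3: take all 70 m — 90 still needed.
Option Q at 2.1: take all 60 m — 30 still needed.
Option 2 at 2.5: take 30 of its 120 — requirement met.
Cost = 200×0.3 + 50×0.8 + 70×1.3 + 60×2.1 + 30×2.5 = 392.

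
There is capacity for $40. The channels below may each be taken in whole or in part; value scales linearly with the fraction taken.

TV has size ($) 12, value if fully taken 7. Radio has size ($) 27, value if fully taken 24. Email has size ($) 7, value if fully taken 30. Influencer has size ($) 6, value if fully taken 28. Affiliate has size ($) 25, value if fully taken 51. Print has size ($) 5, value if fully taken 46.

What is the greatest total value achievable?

148.88

Best value per unit of size first: Print 46/5≈9.2, Influencer 28/6≈4.67, Email 30/7≈4.29, Affiliate 51/25≈2.04, Radio 24/27≈0.889, TV 7/12≈0.583.
Print: take in full, 5 $ for value 46 ; 35 left.
Take all of Influencer (6 $, value 28) ; 29 $ left.
All 7 $ of Email fit (value 30) ; 22 remain.
Fill the last 22 $ with part of Affiliate: 22/25 of it earns 44.88.
Total value = 148.88.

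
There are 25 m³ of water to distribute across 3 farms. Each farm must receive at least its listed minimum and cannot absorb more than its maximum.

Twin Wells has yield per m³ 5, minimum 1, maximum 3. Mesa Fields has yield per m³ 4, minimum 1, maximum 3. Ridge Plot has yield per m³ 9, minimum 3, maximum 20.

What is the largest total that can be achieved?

Meeting every minimum uses 1+1+3 = 5 m³, leaving 20.
Highest yield per m³ first: Ridge Plot 9 > Twin Wells 5 > Mesa Fields 4.
Give Ridge Plot 17 more to hit its cap of 20 → 3 left.
Twin Wells: +2 to 3 (cap) → 1 left.
Mesa Fields: +1 (room for 2) → 2. Pool exhausted.
Total = 5×3 + 4×2 + 9×20 = 203.

203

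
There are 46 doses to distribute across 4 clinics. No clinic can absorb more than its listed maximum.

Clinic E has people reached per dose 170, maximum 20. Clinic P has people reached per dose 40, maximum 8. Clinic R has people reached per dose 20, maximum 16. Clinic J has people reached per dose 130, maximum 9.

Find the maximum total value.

5070

Highest people reached per dose first: Clinic E 170 > Clinic J 130 > Clinic P 40 > Clinic R 20.
Clinic E takes 20 to reach its cap of 20 ; 26 left.
Clinic J takes 9 to reach its cap of 9 ; 17 left.
Clinic P takes 8 to reach its cap of 8 ; 9 left.
Clinic R: +9 (room for 16) → 9. Pool exhausted.
Total = 170×20 + 40×8 + 20×9 + 130×9 = 5070.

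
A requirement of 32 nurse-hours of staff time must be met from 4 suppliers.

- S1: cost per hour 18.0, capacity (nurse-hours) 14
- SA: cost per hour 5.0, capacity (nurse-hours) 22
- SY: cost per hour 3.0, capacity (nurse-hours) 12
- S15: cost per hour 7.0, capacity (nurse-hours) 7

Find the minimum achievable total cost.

Fill from the cheapest supplier first.
SY at 3.0: take all 12 nurse-hours ; 20 still needed.
Take 20 from SA at 5.0 to finish.
S15, S1: unused.
Cost = 12×3.0 + 20×5.0 = 136.

136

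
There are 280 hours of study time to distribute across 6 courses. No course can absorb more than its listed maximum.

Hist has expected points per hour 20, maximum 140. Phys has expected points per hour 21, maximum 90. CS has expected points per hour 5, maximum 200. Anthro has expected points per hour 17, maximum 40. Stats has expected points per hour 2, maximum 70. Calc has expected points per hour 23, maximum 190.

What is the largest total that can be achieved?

Order the courses by expected points per hour: Calc 23 > Phys 21 > Hist 20 > Anthro 17 > CS 5 > Stats 2.
Calc: +190 to 190 (cap) ; 90 left.
Give Phys 90 to hit its cap of 90 ; 0 left.
Total = 21×90 + 23×190 = 6260.

6260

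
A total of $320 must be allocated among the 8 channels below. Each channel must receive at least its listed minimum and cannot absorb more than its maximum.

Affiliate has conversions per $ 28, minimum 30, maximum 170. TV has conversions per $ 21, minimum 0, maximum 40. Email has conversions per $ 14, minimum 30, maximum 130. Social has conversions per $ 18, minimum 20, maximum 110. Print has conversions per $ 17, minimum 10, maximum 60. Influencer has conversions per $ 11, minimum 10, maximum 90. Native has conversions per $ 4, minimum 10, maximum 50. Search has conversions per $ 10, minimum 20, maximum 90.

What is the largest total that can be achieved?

7080

Meeting every minimum uses 30+0+30+20+10+10+10+20 = 130 $, leaving 190.
Highest conversions per $ first: Affiliate 28 > TV 21 > Social 18 > Print 17 > Email 14 > Influencer 11 > Search 10 > Native 4.
Give Affiliate 140 more to hit its cap of 170 ; 50 left.
Give TV 40 more to hit its cap of 40 ; 10 left.
Only 10 left; Social takes them to reach 30.
Total = 28×170 + 21×40 + 14×30 + 18×30 + 17×10 + 11×10 + 4×10 + 10×20 = 7080.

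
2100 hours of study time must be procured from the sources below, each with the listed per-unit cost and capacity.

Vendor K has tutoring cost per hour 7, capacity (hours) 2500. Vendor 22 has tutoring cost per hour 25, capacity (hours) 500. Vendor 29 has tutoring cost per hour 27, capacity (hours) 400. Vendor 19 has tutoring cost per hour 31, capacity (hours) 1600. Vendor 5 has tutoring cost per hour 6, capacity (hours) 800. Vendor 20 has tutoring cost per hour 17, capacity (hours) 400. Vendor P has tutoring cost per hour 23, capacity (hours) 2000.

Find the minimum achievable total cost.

Use sources in increasing cost order.
Take 800 from Vendor 5 at 6 → need 1300 more.
Vendor K (7): take the remaining 1300 → done.
Vendor 20, Vendor P, Vendor 22, Vendor 29, Vendor 19: unused.
Cost = 800×6 + 1300×7 = 13900.

13900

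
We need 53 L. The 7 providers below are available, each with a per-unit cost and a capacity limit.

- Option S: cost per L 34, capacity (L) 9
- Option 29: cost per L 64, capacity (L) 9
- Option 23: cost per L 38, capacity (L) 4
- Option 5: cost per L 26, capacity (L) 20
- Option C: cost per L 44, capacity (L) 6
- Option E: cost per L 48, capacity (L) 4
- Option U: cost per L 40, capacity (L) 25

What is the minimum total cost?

Use providers in increasing cost order.
Option 5 at 26: take all 20 L → 33 still needed.
Option S (34): use full 9 → 24 L to go.
Option 23 (38): use full 4 → 20 L to go.
Option U at 40: take 20 of its 25 → requirement met.
Option C, Option E, Option 29: unused.
Cost = 20×26 + 9×34 + 4×38 + 20×40 = 1778.

1778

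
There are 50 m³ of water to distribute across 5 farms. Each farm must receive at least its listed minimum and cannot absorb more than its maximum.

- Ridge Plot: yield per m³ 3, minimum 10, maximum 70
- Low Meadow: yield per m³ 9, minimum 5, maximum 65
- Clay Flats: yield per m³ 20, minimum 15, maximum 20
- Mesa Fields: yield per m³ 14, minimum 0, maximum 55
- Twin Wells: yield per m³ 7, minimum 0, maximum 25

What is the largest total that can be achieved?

Meeting every minimum uses 10+5+15+0+0 = 30 m³, leaving 20.
Order the farms by yield per m³: Clay Flats 20 > Mesa Fields 14 > Low Meadow 9 > Twin Wells 7 > Ridge Plot 3.
Clay Flats takes 5 more to reach its cap of 20 ; 15 left.
Only 15 left; Mesa Fields takes them to reach 15.
Total = 3×10 + 9×5 + 20×20 + 14×15 = 685.

685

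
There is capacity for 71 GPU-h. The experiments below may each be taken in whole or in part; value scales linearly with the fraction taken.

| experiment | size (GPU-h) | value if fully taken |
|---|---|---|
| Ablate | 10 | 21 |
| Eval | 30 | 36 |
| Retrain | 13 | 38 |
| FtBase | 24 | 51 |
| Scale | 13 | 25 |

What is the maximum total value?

Sort by value density: Retrain 38/13≈2.92, FtBase 51/24≈2.12, Ablate 21/10≈2.1, Scale 25/13≈1.92, Eval 36/30≈1.2.
Retrain: take in full, 13 GPU-h for value 38 — 58 left.
Take all of FtBase (24 GPU-h, value 51) — 34 GPU-h left.
All 10 GPU-h of Ablate fit (value 21) — 24 remain.
Take all of Scale (13 GPU-h, value 25) — 11 GPU-h left.
11 GPU-h left: a 11/30 share of Eval gives 36×11/30 = 13.2.
Total value = 148.2.

148.2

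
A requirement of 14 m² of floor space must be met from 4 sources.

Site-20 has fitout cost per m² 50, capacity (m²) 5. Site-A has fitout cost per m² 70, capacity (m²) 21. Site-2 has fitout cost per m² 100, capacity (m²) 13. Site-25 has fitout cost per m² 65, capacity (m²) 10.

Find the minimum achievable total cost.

835

Fill from the cheapest source first.
Site-20 (50): use full 5 ; 9 m² to go.
Site-25 at 65: take 9 of its 10 ; requirement met.
Site-A, Site-2: unused.
Cost = 5×50 + 9×65 = 835.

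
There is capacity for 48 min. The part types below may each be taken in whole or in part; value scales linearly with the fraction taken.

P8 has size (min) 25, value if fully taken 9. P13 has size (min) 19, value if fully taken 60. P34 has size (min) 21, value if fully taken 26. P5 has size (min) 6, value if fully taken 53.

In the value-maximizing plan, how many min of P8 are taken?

Sort by value density: P5 53/6≈8.83, P13 60/19≈3.16, P34 26/21≈1.24, P8 9/25≈0.36.
Take all of P5 (6 min, value 53) — 42 min left.
P13: take in full, 19 min for value 60 — 23 left.
P34: take in full, 21 min for value 26 — 2 left.
Only 2 min remain; take 2/25 of P8 for value 9×2/25 = 0.72.

2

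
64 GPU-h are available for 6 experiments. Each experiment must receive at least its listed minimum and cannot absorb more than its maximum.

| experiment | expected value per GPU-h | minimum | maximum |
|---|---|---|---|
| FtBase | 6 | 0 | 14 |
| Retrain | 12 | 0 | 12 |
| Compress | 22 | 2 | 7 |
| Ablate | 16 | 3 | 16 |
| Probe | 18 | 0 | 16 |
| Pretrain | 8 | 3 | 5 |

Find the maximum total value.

Meeting every minimum uses 0+0+2+3+0+3 = 8 GPU-h, leaving 56.
Order the experiments by expected value per GPU-h: Compress 22 > Probe 18 > Ablate 16 > Retrain 12 > Pretrain 8 > FtBase 6.
Give Compress 5 more to hit its cap of 7 — 51 left.
Give Probe 16 more to hit its cap of 16 — 35 left.
Ablate takes 13 more to reach its cap of 16 — 22 left.
Retrain: +12 to 12 (cap) — 10 left.
Pretrain takes 2 more to reach its cap of 5 — 8 left.
FtBase: +8 (room for 14) → 8. Pool exhausted.
Total = 6×8 + 12×12 + 22×7 + 16×16 + 18×16 + 8×5 = 930.

930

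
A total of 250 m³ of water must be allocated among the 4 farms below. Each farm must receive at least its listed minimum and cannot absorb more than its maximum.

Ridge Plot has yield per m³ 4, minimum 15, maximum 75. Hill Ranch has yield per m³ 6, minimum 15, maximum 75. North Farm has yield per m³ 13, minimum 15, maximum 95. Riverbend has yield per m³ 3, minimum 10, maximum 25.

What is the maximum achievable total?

1995

Meeting every minimum uses 15+15+15+10 = 55 m³, leaving 195.
Order the farms by yield per m³: North Farm 13 > Hill Ranch 6 > Ridge Plot 4 > Riverbend 3.
North Farm: +80 to 95 (cap) — 115 left.
Hill Ranch takes 60 more to reach its cap of 75 — 55 left.
Ridge Plot has room for 60 more but only 55 remain, so it gets 70.
Total = 4×70 + 6×75 + 13×95 + 3×10 = 1995.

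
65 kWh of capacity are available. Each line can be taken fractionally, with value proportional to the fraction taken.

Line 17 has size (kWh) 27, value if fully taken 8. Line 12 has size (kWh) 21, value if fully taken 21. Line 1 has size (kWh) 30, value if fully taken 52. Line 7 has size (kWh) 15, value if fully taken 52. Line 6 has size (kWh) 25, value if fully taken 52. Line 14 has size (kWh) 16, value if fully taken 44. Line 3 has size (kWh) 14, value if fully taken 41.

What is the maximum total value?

Rank by value-to-size ratio: Line 7 52/15≈3.47, Line 3 41/14≈2.93, Line 14 44/16≈2.75, Line 6 52/25≈2.08, Line 1 52/30≈1.73, Line 12 21/21≈1, Line 17 8/27≈0.296.
Take all of Line 7 (15 kWh, value 52) → 50 kWh left.
All 14 kWh of Line 3 fit (value 41) → 36 remain.
Take all of Line 14 (16 kWh, value 44) → 20 kWh left.
Only 20 kWh remain; take 20/25 of Line 6 for value 52×20/25 = 41.6.
Total value = 178.6.

178.6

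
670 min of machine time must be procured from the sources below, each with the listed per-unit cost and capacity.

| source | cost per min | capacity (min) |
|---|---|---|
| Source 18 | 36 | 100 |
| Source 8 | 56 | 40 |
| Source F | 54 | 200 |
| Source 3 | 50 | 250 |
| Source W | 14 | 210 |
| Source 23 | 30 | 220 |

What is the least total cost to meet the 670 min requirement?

20140

Fill from the cheapest source first.
Source W (14): use full 210 — 460 min to go.
Take 220 from Source 23 at 30 — need 240 more.
Take 100 from Source 18 at 36 — need 140 more.
Source 3 (50): take the remaining 140 — done.
Source F, Source 8: unused.
Cost = 210×14 + 220×30 + 100×36 + 140×50 = 20140.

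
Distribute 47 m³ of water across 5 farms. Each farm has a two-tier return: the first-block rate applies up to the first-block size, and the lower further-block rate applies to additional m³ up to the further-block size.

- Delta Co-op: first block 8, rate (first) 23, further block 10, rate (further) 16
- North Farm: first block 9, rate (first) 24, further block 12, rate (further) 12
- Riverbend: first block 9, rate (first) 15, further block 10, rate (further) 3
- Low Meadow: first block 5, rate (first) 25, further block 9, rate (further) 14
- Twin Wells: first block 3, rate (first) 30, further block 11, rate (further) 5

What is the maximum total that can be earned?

952

Order all 10 blocks by rate: Twin Wells/tier1 30 > Low Meadow/tier1 25 > North Farm/tier1 24 > Delta Co-op/tier1 23 > Delta Co-op/tier2 16 > Riverbend/tier1 15 > Low Meadow/tier2 14 > North Farm/tier2 12 > Twin Wells/tier2 5 > Riverbend/tier2 3.
Fill Twin Wells tier1 block (3 at 30) → 44 left.
Fill Low Meadow tier1 block (5 at 25) → 39 left.
North Farm/tier1 (24): +9 → 30 left.
Delta Co-op tier1 at 23: fill all 8 → 22 left.
Delta Co-op/tier2 (16): +10 → 12 left.
Fill Riverbend tier1 block (9 at 15) → 3 left.
3 remain; put them into Low Meadow tier2 at 14.
Total = 30×3 + 25×5 + 24×9 + 23×8 + 16×10 + 15×9 + 14×3 = 952.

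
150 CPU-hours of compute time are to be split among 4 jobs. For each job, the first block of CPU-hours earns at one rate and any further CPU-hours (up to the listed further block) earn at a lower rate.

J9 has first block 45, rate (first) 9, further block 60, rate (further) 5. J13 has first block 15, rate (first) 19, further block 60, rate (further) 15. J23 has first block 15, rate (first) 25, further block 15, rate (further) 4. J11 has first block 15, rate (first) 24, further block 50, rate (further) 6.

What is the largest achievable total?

Treat each block as its own option and order by rate: J23/first 25 > J11/first 24 > J13/first 19 > J13/second 15 > J9/first 9 > J11/second 6 > J9/second 5 > J23/second 4.
J23 first at 25: fill all 15 — 135 left.
J11 first at 24: fill all 15 — 120 left.
Fill J13 first block (15 at 19) — 105 left.
J13 second at 15: fill all 60 — 45 left.
Fill J9 first block (45 at 9) — 0 left.
Total = 25×15 + 24×15 + 19×15 + 15×60 + 9×45 = 2325.

2325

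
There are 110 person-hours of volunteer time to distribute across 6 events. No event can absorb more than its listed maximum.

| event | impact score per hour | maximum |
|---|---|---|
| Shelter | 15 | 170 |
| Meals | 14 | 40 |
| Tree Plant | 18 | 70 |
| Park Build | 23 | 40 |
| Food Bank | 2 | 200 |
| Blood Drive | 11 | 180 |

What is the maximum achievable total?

Highest impact score per hour first: Park Build 23 > Tree Plant 18 > Shelter 15 > Meals 14 > Blood Drive 11 > Food Bank 2.
Park Build: +40 to 40 (cap) — 70 left.
Give Tree Plant 70 to hit its cap of 70 — 0 left.
Total = 18×70 + 23×40 = 2180.

2180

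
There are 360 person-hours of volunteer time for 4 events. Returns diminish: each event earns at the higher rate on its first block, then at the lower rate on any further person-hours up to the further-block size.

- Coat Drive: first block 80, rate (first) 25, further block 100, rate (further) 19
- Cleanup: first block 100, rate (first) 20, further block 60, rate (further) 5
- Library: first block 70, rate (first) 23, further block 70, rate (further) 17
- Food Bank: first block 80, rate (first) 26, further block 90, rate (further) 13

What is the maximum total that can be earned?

8260

Rank every tier by rate: Food Bank/first 26 > Coat Drive/first 25 > Library/first 23 > Cleanup/first 20 > Coat Drive/second 19 > Library/second 17 > Food Bank/second 13 > Cleanup/second 5.
Food Bank first at 26: fill all 80 — 280 left.
Coat Drive/first (25): +80 — 200 left.
Library first at 23: fill all 70 — 130 left.
Fill Cleanup first block (100 at 20) — 30 left.
30 remain; put them into Coat Drive second at 19.
Total = 26×80 + 25×80 + 23×70 + 20×100 + 19×30 = 8260.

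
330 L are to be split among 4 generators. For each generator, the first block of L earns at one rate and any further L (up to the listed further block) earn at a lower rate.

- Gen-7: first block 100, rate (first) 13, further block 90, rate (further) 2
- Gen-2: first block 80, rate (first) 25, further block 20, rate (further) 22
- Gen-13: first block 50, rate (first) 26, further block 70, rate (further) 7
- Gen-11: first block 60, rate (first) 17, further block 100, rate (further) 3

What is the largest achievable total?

6200

Order all 8 blocks by rate: Gen-13/tier1 26 > Gen-2/tier1 25 > Gen-2/tier2 22 > Gen-11/tier1 17 > Gen-7/tier1 13 > Gen-13/tier2 7 > Gen-11/tier2 3 > Gen-7/tier2 2.
Gen-13 tier1 at 26: fill all 50 → 280 left.
Gen-2/tier1 (25): +80 → 200 left.
Gen-2 tier2 at 22: fill all 20 → 180 left.
Fill Gen-11 tier1 block (60 at 17) → 120 left.
Gen-7/tier1 (13): +100 → 20 left.
20 remain; put them into Gen-13 tier2 at 7.
Total = 26×50 + 25×80 + 22×20 + 17×60 + 13×100 + 7×20 = 6200.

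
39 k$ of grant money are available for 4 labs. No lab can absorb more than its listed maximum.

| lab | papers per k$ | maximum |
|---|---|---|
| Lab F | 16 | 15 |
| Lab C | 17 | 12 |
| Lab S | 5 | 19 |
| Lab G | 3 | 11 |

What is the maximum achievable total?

504

Highest papers per k$ first: Lab C 17 > Lab F 16 > Lab S 5 > Lab G 3.
Lab C: +12 to 12 (cap) → 27 left.
Lab F takes 15 to reach its cap of 15 → 12 left.
Lab S has room for 19 but only 12 remain, so it gets 12.
Total = 16×15 + 17×12 + 5×12 = 504.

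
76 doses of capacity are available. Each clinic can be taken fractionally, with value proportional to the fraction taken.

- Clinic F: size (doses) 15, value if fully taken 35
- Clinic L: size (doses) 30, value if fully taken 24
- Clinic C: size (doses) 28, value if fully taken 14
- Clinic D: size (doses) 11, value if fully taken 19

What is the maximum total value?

88

Sort by value density: Clinic F 35/15≈2.33, Clinic D 19/11≈1.73, Clinic L 24/30≈0.8, Clinic C 14/28≈0.5.
All 15 doses of Clinic F fit (value 35) → 61 remain.
Take all of Clinic D (11 doses, value 19) → 50 doses left.
All 30 doses of Clinic L fit (value 24) → 20 remain.
Only 20 doses remain; take 20/28 of Clinic C for value 14×20/28 = 10.
Total value = 88.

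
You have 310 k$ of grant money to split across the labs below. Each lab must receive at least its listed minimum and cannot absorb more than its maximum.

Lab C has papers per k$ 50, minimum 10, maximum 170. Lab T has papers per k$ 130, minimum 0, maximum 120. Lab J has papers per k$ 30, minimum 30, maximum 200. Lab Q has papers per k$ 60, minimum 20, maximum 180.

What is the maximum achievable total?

Meeting every minimum uses 10+0+30+20 = 60 k$, leaving 250.
Order the labs by papers per k$: Lab T 130 > Lab Q 60 > Lab C 50 > Lab J 30.
Lab T: +120 to 120 (cap) → 130 left.
Lab Q: +130 (room for 160) → 150. Pool exhausted.
Total = 50×10 + 130×120 + 30×30 + 60×150 = 26000.

26000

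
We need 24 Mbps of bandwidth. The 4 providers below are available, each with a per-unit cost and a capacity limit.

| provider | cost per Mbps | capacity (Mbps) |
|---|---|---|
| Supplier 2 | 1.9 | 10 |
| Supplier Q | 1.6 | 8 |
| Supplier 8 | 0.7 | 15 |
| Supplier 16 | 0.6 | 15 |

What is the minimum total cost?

Use providers in increasing cost order.
Take 15 from Supplier 16 at 0.6 → need 9 more.
Supplier 8 (0.7): take the remaining 9 → done.
Supplier Q, Supplier 2: unused.
Cost = 15×0.6 + 9×0.7 = 15.3.

15.3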